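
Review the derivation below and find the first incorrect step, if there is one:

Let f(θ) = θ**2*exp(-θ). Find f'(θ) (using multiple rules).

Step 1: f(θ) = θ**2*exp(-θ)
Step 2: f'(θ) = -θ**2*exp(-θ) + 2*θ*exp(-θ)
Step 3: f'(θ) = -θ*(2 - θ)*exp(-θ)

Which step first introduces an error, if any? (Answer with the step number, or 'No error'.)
Step 3

Step 3 is incorrect due to a sign flip.
The step shows: -θ*(2 - θ)*exp(-θ)
The correct value should be: θ*(2 - θ)*exp(-θ)

Explanation: The sign of the whole expression was flipped: the term θ*(2 - θ)*exp(-θ) was incorrectly written as -θ*(2 - θ)*exp(-θ)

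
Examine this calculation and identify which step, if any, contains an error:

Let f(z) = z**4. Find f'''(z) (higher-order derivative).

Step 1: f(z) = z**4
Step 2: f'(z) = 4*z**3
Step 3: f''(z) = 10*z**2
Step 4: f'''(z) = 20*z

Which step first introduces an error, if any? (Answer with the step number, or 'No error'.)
Step 3

Step 3 is incorrect due to a wrong coefficient.
The step shows: 10*z**2
The correct value should be: 12*z**2

Explanation: The coefficient 12 was incorrectly written as 10: the term 12*z**2 was incorrectly written as 10*z**2
The later steps are derived from this incorrect expression, so the error originates in Step 3.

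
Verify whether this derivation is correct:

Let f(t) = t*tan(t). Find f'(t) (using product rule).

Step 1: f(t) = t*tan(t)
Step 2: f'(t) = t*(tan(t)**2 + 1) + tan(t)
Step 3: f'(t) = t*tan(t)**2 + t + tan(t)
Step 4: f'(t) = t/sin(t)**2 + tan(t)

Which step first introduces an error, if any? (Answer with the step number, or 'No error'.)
Step 4

Step 4 is incorrect due to a wrong trig function.
The step shows: t/sin(t)**2 + tan(t)
The correct value should be: t/cos(t)**2 + tan(t)

Explanation: cos(t) was incorrectly written as sin(t): the term t/cos(t)**2 was incorrectly written as t/sin(t)**2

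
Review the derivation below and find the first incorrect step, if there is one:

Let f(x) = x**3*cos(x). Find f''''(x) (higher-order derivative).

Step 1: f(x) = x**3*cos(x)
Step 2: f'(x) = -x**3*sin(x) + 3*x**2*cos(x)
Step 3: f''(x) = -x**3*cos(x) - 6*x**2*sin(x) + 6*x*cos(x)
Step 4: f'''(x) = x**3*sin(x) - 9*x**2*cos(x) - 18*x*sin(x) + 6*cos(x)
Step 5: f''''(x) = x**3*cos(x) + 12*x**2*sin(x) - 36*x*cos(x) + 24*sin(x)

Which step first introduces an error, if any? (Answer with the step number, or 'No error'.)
Step 5

Step 5 is incorrect due to a sign flip.
The step shows: x**3*cos(x) + 12*x**2*sin(x) - 36*x*cos(x) + 24*sin(x)
The correct value should be: x**3*cos(x) + 12*x**2*sin(x) - 36*x*cos(x) - 24*sin(x)

Explanation: The sign of one term was flipped: the term -24*sin(x) was incorrectly written as 24*sin(x)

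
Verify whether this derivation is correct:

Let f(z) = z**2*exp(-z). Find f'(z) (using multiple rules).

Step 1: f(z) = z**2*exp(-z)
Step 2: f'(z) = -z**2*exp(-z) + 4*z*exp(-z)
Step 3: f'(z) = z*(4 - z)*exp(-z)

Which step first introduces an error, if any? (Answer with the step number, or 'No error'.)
Step 2

Step 2 is incorrect due to a wrong coefficient.
The step shows: -z**2*exp(-z) + 4*z*exp(-z)
The correct value should be: -z**2*exp(-z) + 2*z*exp(-z)

Explanation: The coefficient 2 was incorrectly written as 4: the term 2*z*exp(-z) was incorrectly written as 4*z*exp(-z)
The later steps are derived from this incorrect expression, so the error originates in Step 2.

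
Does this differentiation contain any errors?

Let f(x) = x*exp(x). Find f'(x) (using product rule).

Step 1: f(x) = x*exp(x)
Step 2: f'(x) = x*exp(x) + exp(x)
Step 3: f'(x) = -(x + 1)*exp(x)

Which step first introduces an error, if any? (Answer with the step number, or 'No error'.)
Step 3

Step 3 is incorrect due to a sign flip.
The step shows: -(x + 1)*exp(x)
The correct value should be: (x + 1)*exp(x)

Explanation: The sign of the whole expression was flipped: the term (x + 1)*exp(x) was incorrectly written as -(x + 1)*exp(x)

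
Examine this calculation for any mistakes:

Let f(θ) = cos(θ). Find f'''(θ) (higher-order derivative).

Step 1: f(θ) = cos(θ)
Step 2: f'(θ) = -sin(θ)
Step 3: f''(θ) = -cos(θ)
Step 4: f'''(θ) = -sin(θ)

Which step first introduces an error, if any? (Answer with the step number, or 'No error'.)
Step 4

Step 4 is incorrect due to a sign flip.
The step shows: -sin(θ)
The correct value should be: sin(θ)

Explanation: The sign of the whole expression was flipped: the term sin(θ) was incorrectly written as -sin(θ)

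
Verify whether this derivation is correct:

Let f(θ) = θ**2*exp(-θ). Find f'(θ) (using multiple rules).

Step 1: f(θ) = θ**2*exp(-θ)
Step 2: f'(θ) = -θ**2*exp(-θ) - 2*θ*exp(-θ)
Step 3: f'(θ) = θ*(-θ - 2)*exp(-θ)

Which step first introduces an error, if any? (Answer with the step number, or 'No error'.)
Step 2

Step 2 is incorrect due to a sign flip.
The step shows: -θ**2*exp(-θ) - 2*θ*exp(-θ)
The correct value should be: -θ**2*exp(-θ) + 2*θ*exp(-θ)

Explanation: The sign of one term was flipped: the term 2*θ*exp(-θ) was incorrectly written as -2*θ*exp(-θ)
The later steps are derived from this incorrect expression, so the error originates in Step 2.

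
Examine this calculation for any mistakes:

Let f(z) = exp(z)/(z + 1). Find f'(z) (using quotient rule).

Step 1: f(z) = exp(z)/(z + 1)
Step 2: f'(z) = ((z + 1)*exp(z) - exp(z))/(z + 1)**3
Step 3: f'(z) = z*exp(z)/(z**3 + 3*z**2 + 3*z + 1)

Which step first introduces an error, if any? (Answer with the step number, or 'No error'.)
Step 2

Step 2 is incorrect due to a wrong exponent.
The step shows: ((z + 1)*exp(z) - exp(z))/(z + 1)**3
The correct value should be: ((z + 1)*exp(z) - exp(z))/(z + 1)**2

Explanation: The exponent -2 on z + 1 was incorrectly written as -3: the term ((z + 1)*exp(z) - exp(z))/(z + 1)**2 was incorrectly written as ((z + 1)*exp(z) - exp(z))/(z + 1)**3
The later steps are derived from this incorrect expression, so the error originates in Step 2.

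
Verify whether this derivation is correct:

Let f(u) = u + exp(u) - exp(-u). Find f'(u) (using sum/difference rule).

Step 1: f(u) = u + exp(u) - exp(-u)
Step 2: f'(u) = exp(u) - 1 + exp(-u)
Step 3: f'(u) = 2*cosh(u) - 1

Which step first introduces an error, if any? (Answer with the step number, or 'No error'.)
Step 2

Step 2 is incorrect due to a sign flip.
The step shows: exp(u) - 1 + exp(-u)
The correct value should be: exp(u) + 1 + exp(-u)

Explanation: The sign of one term was flipped: the term 1 was incorrectly written as -1
The later steps are derived from this incorrect expression, so the error originates in Step 2.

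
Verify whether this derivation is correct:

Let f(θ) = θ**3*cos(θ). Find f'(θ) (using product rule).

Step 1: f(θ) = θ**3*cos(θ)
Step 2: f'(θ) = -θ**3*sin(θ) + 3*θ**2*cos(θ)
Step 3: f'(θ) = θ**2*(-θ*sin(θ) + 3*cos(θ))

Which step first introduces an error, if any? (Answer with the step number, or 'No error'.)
No error

All steps in this derivation are correct.
The final answer f'(θ) = θ**2*(-θ*sin(θ) + 3*cos(θ)) is valid.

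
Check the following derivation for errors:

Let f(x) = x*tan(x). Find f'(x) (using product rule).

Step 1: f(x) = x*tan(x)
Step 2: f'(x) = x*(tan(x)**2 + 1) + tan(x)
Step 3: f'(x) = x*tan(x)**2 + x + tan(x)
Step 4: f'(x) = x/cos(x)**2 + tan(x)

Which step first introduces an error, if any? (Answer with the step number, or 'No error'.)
No error

All steps in this derivation are correct.
The final answer f'(x) = x/cos(x)**2 + tan(x) is valid.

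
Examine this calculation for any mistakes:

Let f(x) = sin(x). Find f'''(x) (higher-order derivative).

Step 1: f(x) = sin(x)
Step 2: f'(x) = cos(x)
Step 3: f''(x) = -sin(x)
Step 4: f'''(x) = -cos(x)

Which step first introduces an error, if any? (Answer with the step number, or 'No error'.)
No error

All steps in this derivation are correct.
The final answer f'''(x) = -cos(x) is valid.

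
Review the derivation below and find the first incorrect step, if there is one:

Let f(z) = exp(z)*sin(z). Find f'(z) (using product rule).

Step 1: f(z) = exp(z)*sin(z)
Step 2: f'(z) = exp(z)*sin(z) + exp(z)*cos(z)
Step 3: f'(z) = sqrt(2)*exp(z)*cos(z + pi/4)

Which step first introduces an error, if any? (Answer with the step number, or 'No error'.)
Step 3

Step 3 is incorrect due to a wrong trig function.
The step shows: sqrt(2)*exp(z)*cos(z + pi/4)
The correct value should be: sqrt(2)*exp(z)*sin(z + pi/4)

Explanation: sin(z + pi/4) was incorrectly written as cos(z + pi/4): the term sqrt(2)*exp(z)*sin(z + pi/4) was incorrectly written as sqrt(2)*exp(z)*cos(z + pi/4)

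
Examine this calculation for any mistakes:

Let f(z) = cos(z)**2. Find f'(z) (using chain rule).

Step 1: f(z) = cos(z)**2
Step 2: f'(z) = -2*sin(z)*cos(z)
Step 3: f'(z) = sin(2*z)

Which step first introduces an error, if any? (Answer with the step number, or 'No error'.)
Step 3

Step 3 is incorrect due to a sign flip.
The step shows: sin(2*z)
The correct value should be: -sin(2*z)

Explanation: The sign of the whole expression was flipped: the term -sin(2*z) was incorrectly written as sin(2*z)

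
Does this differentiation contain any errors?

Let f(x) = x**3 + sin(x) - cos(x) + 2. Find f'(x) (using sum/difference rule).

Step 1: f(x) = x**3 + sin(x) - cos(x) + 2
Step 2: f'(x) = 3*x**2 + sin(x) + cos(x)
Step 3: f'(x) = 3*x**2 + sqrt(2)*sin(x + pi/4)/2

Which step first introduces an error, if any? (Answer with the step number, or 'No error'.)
Step 3

Step 3 is incorrect due to a wrong exponent.
The step shows: 3*x**2 + sqrt(2)*sin(x + pi/4)/2
The correct value should be: 3*x**2 + sqrt(2)*sin(x + pi/4)

Explanation: The exponent 1/2 on 2 was incorrectly written as -1/2: the term sqrt(2)*sin(x + pi/4) was incorrectly written as sqrt(2)*sin(x + pi/4)/2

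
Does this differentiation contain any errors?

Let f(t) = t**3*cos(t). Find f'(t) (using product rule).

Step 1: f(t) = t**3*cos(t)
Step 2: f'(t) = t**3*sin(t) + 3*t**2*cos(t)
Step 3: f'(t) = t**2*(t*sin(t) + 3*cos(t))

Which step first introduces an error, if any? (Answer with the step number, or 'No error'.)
Step 2

Step 2 is incorrect due to a sign flip.
The step shows: t**3*sin(t) + 3*t**2*cos(t)
The correct value should be: -t**3*sin(t) + 3*t**2*cos(t)

Explanation: The sign of one term was flipped: the term -t**3*sin(t) was incorrectly written as t**3*sin(t)
The later steps are derived from this incorrect expression, so the error originates in Step 2.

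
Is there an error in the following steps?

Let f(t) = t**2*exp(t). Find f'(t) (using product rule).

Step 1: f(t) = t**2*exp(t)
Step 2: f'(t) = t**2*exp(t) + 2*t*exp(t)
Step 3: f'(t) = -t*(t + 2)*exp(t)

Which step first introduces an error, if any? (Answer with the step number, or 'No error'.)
Step 3

Step 3 is incorrect due to a sign flip.
The step shows: -t*(t + 2)*exp(t)
The correct value should be: t*(t + 2)*exp(t)

Explanation: The sign of the whole expression was flipped: the term t*(t + 2)*exp(t) was incorrectly written as -t*(t + 2)*exp(t)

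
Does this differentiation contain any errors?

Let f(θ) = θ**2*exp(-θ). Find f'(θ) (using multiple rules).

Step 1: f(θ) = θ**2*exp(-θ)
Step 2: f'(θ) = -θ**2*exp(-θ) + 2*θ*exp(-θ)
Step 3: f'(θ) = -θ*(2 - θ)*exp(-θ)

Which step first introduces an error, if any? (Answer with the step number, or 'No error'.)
Step 3

Step 3 is incorrect due to a sign flip.
The step shows: -θ*(2 - θ)*exp(-θ)
The correct value should be: θ*(2 - θ)*exp(-θ)

Explanation: The sign of the whole expression was flipped: the term θ*(2 - θ)*exp(-θ) was incorrectly written as -θ*(2 - θ)*exp(-θ)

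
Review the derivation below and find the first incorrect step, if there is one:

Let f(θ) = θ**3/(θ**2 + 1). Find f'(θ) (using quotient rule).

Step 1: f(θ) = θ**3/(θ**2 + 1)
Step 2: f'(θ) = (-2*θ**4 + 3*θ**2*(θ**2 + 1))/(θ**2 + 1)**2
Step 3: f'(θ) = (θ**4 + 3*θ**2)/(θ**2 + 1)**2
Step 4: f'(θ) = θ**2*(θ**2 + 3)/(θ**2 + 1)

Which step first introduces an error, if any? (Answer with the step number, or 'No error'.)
Step 4

Step 4 is incorrect due to a wrong exponent.
The step shows: θ**2*(θ**2 + 3)/(θ**2 + 1)
The correct value should be: θ**2*(θ**2 + 3)/(θ**2 + 1)**2

Explanation: The exponent -2 on θ**2 + 1 was incorrectly written as -1: the term θ**2*(θ**2 + 3)/(θ**2 + 1)**2 was incorrectly written as θ**2*(θ**2 + 3)/(θ**2 + 1)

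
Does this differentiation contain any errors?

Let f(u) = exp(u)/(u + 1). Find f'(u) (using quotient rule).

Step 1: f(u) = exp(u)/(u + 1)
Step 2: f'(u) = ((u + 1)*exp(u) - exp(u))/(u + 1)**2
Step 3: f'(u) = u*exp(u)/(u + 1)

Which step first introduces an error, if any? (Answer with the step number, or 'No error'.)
Step 3

Step 3 is incorrect due to a wrong exponent.
The step shows: u*exp(u)/(u + 1)
The correct value should be: u*exp(u)/(u + 1)**2

Explanation: The exponent -2 on u + 1 was incorrectly written as -1: the term u*exp(u)/(u + 1)**2 was incorrectly written as u*exp(u)/(u + 1)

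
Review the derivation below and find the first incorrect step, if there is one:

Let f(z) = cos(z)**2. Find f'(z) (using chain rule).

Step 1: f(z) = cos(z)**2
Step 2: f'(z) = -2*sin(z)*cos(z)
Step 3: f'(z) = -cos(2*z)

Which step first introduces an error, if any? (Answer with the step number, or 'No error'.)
Step 3

Step 3 is incorrect due to a wrong trig function.
The step shows: -cos(2*z)
The correct value should be: -sin(2*z)

Explanation: sin(2*z) was incorrectly written as cos(2*z): the term -sin(2*z) was incorrectly written as -cos(2*z)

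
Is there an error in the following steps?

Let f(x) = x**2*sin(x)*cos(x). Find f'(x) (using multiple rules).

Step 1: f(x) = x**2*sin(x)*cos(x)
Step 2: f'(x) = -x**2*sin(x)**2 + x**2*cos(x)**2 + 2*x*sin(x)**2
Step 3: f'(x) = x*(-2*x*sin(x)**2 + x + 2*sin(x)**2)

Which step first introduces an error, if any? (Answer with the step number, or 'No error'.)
Step 2

Step 2 is incorrect due to a wrong trig function.
The step shows: -x**2*sin(x)**2 + x**2*cos(x)**2 + 2*x*sin(x)**2
The correct value should be: -x**2*sin(x)**2 + x**2*cos(x)**2 + 2*x*sin(x)*cos(x)

Explanation: cos(x) was incorrectly written as sin(x): the term 2*x*sin(x)*cos(x) was incorrectly written as 2*x*sin(x)**2
The later steps are derived from this incorrect expression, so the error originates in Step 2.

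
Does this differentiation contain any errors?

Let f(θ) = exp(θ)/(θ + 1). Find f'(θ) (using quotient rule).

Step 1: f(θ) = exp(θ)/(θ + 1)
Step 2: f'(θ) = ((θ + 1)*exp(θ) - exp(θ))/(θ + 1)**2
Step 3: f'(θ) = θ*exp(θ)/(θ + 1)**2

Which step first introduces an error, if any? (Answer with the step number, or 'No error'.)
No error

All steps in this derivation are correct.
The final answer f'(θ) = θ*exp(θ)/(θ + 1)**2 is valid.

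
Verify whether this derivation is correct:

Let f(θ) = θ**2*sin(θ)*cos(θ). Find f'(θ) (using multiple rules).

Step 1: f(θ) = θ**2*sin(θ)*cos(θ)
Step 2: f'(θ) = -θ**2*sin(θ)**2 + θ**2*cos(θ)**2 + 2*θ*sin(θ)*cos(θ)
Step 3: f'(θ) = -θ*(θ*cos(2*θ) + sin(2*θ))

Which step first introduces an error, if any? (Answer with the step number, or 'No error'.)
Step 3

Step 3 is incorrect due to a sign flip.
The step shows: -θ*(θ*cos(2*θ) + sin(2*θ))
The correct value should be: θ*(θ*cos(2*θ) + sin(2*θ))

Explanation: The sign of the whole expression was flipped: the term θ*(θ*cos(2*θ) + sin(2*θ)) was incorrectly written as -θ*(θ*cos(2*θ) + sin(2*θ))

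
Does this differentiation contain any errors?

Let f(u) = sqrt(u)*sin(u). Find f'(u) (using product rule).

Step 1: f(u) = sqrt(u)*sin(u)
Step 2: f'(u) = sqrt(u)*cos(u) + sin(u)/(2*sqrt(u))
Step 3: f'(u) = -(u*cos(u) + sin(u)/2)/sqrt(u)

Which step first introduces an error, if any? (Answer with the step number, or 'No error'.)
Step 3

Step 3 is incorrect due to a sign flip.
The step shows: -(u*cos(u) + sin(u)/2)/sqrt(u)
The correct value should be: (u*cos(u) + sin(u)/2)/sqrt(u)

Explanation: The sign of the whole expression was flipped: the term (u*cos(u) + sin(u)/2)/sqrt(u) was incorrectly written as -(u*cos(u) + sin(u)/2)/sqrt(u)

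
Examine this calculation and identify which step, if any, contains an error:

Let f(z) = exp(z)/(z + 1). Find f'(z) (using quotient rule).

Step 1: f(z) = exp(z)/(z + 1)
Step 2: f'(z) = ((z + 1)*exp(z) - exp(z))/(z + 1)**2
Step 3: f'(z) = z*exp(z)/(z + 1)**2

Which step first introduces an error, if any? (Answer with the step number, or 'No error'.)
No error

All steps in this derivation are correct.
The final answer f'(z) = z*exp(z)/(z + 1)**2 is valid.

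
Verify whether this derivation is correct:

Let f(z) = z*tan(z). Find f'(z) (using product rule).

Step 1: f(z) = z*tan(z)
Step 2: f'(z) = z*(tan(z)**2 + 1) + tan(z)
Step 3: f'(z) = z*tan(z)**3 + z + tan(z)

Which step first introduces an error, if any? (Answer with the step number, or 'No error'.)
Step 3

Step 3 is incorrect due to a wrong exponent.
The step shows: z*tan(z)**3 + z + tan(z)
The correct value should be: z*tan(z)**2 + z + tan(z)

Explanation: The exponent 2 on tan(z) was incorrectly written as 3: the term z*tan(z)**2 was incorrectly written as z*tan(z)**3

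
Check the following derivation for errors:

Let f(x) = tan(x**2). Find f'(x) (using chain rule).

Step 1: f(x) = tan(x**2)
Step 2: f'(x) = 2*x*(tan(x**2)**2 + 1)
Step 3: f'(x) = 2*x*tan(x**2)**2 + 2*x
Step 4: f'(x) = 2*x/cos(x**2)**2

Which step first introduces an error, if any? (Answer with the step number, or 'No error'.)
No error

All steps in this derivation are correct.
The final answer f'(x) = 2*x/cos(x**2)**2 is valid.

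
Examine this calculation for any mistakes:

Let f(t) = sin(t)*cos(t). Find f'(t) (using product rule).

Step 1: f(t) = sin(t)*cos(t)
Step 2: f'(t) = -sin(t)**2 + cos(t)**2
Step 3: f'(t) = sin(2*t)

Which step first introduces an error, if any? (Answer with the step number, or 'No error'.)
Step 3

Step 3 is incorrect due to a wrong trig function.
The step shows: sin(2*t)
The correct value should be: cos(2*t)

Explanation: cos(2*t) was incorrectly written as sin(2*t): the term cos(2*t) was incorrectly written as sin(2*t)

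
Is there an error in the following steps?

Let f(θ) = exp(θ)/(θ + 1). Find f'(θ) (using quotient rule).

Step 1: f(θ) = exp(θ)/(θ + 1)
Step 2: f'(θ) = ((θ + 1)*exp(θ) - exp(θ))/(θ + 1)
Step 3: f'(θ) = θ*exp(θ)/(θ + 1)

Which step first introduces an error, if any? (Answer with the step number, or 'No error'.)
Step 2

Step 2 is incorrect due to a wrong exponent.
The step shows: ((θ + 1)*exp(θ) - exp(θ))/(θ + 1)
The correct value should be: ((θ + 1)*exp(θ) - exp(θ))/(θ + 1)**2

Explanation: The exponent -2 on θ + 1 was incorrectly written as -1: the term ((θ + 1)*exp(θ) - exp(θ))/(θ + 1)**2 was incorrectly written as ((θ + 1)*exp(θ) - exp(θ))/(θ + 1)
The later steps are derived from this incorrect expression, so the error originates in Step 2.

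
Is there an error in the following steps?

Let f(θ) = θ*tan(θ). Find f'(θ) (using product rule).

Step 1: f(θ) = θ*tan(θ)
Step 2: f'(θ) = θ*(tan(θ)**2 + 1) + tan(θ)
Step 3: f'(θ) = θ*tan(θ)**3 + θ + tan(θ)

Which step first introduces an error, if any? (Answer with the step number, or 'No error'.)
Step 3

Step 3 is incorrect due to a wrong exponent.
The step shows: θ*tan(θ)**3 + θ + tan(θ)
The correct value should be: θ*tan(θ)**2 + θ + tan(θ)

Explanation: The exponent 2 on tan(θ) was incorrectly written as 3: the term θ*tan(θ)**2 was incorrectly written as θ*tan(θ)**3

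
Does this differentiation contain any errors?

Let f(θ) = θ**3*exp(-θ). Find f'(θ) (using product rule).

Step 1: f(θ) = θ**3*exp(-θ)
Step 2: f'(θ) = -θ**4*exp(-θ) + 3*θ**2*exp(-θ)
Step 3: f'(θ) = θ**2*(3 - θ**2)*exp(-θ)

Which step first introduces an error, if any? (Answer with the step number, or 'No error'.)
Step 2

Step 2 is incorrect due to a wrong exponent.
The step shows: -θ**4*exp(-θ) + 3*θ**2*exp(-θ)
The correct value should be: -θ**3*exp(-θ) + 3*θ**2*exp(-θ)

Explanation: The exponent 3 on θ was incorrectly written as 4: the term -θ**3*exp(-θ) was incorrectly written as -θ**4*exp(-θ)
The later steps are derived from this incorrect expression, so the error originates in Step 2.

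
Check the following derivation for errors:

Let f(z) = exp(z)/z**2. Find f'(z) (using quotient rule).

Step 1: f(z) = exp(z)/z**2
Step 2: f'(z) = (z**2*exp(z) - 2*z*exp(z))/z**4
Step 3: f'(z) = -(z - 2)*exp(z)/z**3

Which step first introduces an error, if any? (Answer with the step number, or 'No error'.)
Step 3

Step 3 is incorrect due to a sign flip.
The step shows: -(z - 2)*exp(z)/z**3
The correct value should be: (z - 2)*exp(z)/z**3

Explanation: The sign of the whole expression was flipped: the term (z - 2)*exp(z)/z**3 was incorrectly written as -(z - 2)*exp(z)/z**3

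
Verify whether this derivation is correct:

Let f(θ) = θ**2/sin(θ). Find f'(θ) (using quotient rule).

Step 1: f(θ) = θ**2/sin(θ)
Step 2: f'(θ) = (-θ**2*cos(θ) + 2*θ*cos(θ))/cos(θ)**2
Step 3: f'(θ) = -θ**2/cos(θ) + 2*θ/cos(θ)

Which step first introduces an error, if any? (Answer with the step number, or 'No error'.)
Step 2

Step 2 is incorrect due to a wrong trig function.
The step shows: (-θ**2*cos(θ) + 2*θ*cos(θ))/cos(θ)**2
The correct value should be: (-θ**2*cos(θ) + 2*θ*sin(θ))/sin(θ)**2

Explanation: sin(θ) was incorrectly written as cos(θ): the term (-θ**2*cos(θ) + 2*θ*sin(θ))/sin(θ)**2 was incorrectly written as (-θ**2*cos(θ) + 2*θ*cos(θ))/cos(θ)**2
The later steps are derived from this incorrect expression, so the error originates in Step 2.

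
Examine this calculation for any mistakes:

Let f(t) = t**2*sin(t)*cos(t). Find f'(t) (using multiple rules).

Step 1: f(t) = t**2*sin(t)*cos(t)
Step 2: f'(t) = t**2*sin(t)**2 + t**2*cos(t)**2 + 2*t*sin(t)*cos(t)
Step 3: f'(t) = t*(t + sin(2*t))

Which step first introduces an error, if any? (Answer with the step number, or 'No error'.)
Step 2

Step 2 is incorrect due to a sign flip.
The step shows: t**2*sin(t)**2 + t**2*cos(t)**2 + 2*t*sin(t)*cos(t)
The correct value should be: -t**2*sin(t)**2 + t**2*cos(t)**2 + 2*t*sin(t)*cos(t)

Explanation: The sign of one term was flipped: the term -t**2*sin(t)**2 was incorrectly written as t**2*sin(t)**2
The later steps are derived from this incorrect expression, so the error originates in Step 2.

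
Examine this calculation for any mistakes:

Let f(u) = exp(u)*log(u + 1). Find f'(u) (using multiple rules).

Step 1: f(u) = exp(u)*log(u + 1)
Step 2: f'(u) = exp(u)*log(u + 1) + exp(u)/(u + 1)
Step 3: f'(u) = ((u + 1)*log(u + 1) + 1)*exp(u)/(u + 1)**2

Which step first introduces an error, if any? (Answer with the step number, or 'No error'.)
Step 3

Step 3 is incorrect due to a wrong exponent.
The step shows: ((u + 1)*log(u + 1) + 1)*exp(u)/(u + 1)**2
The correct value should be: ((u + 1)*log(u + 1) + 1)*exp(u)/(u + 1)

Explanation: The exponent -1 on u + 1 was incorrectly written as -2: the term ((u + 1)*log(u + 1) + 1)*exp(u)/(u + 1) was incorrectly written as ((u + 1)*log(u + 1) + 1)*exp(u)/(u + 1)**2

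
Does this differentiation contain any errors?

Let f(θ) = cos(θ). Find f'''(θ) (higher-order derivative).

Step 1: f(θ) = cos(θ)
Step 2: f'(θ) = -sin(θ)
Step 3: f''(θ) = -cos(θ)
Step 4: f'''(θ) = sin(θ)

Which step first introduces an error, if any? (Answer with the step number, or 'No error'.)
No error

All steps in this derivation are correct.
The final answer f'''(θ) = sin(θ) is valid.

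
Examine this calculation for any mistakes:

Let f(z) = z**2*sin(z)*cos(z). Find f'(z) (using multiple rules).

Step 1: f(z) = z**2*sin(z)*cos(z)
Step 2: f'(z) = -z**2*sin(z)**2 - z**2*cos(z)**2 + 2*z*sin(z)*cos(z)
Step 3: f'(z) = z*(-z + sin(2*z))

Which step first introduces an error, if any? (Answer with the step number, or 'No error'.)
Step 2

Step 2 is incorrect due to a sign flip.
The step shows: -z**2*sin(z)**2 - z**2*cos(z)**2 + 2*z*sin(z)*cos(z)
The correct value should be: -z**2*sin(z)**2 + z**2*cos(z)**2 + 2*z*sin(z)*cos(z)

Explanation: The sign of one term was flipped: the term z**2*cos(z)**2 was incorrectly written as -z**2*cos(z)**2
The later steps are derived from this incorrect expression, so the error originates in Step 2.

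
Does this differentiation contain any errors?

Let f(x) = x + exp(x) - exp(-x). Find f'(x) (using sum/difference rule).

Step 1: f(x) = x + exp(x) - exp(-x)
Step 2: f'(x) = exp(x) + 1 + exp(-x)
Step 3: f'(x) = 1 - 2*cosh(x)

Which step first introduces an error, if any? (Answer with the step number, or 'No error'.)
Step 3

Step 3 is incorrect due to a sign flip.
The step shows: 1 - 2*cosh(x)
The correct value should be: 2*cosh(x) + 1

Explanation: The sign of one term was flipped: the term 2*cosh(x) was incorrectly written as -2*cosh(x)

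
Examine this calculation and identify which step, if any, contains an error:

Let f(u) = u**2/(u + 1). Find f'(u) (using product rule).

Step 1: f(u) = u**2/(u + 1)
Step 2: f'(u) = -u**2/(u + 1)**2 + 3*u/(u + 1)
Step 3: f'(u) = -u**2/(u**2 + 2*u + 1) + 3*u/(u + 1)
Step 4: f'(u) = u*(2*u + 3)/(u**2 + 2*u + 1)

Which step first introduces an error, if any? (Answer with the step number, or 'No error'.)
Step 2

Step 2 is incorrect due to a wrong coefficient.
The step shows: -u**2/(u + 1)**2 + 3*u/(u + 1)
The correct value should be: -u**2/(u + 1)**2 + 2*u/(u + 1)

Explanation: The coefficient 2 was incorrectly written as 3: the term 2*u/(u + 1) was incorrectly written as 3*u/(u + 1)
The later steps are derived from this incorrect expression, so the error originates in Step 2.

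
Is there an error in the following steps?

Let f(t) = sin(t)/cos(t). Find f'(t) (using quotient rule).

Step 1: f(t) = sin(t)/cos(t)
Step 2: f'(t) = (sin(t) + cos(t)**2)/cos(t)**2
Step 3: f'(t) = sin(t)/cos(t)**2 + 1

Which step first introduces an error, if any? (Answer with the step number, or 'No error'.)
Step 2

Step 2 is incorrect due to a wrong exponent.
The step shows: (sin(t) + cos(t)**2)/cos(t)**2
The correct value should be: (sin(t)**2 + cos(t)**2)/cos(t)**2

Explanation: The exponent 2 on sin(t) was incorrectly written as 1: the term (sin(t)**2 + cos(t)**2)/cos(t)**2 was incorrectly written as (sin(t) + cos(t)**2)/cos(t)**2
The later steps are derived from this incorrect expression, so the error originates in Step 2.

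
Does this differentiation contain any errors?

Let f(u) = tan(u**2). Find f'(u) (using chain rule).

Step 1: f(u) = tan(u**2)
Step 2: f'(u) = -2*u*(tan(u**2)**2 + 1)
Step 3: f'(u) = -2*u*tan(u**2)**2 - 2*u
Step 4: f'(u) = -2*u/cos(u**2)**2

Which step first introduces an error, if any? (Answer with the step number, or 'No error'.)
Step 2

Step 2 is incorrect due to a sign flip.
The step shows: -2*u*(tan(u**2)**2 + 1)
The correct value should be: 2*u*(tan(u**2)**2 + 1)

Explanation: The sign of the whole expression was flipped: the term 2*u*(tan(u**2)**2 + 1) was incorrectly written as -2*u*(tan(u**2)**2 + 1)
The later steps are derived from this incorrect expression, so the error originates in Step 2.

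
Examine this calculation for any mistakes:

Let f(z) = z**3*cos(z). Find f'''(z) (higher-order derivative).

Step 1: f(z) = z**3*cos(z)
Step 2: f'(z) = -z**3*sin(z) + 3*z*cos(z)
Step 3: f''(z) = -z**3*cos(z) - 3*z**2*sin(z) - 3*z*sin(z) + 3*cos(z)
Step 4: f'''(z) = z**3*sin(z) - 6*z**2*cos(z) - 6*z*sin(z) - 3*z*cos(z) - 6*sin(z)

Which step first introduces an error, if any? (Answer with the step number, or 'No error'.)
Step 2

Step 2 is incorrect due to a wrong exponent.
The step shows: -z**3*sin(z) + 3*z*cos(z)
The correct value should be: -z**3*sin(z) + 3*z**2*cos(z)

Explanation: The exponent 2 on z was incorrectly written as 1: the term 3*z**2*cos(z) was incorrectly written as 3*z*cos(z)
The later steps are derived from this incorrect expression, so the error originates in Step 2.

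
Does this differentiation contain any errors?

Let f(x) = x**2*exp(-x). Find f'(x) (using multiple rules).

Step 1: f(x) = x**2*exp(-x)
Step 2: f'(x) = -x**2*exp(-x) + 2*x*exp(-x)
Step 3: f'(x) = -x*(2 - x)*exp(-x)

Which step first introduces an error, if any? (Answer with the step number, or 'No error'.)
Step 3

Step 3 is incorrect due to a sign flip.
The step shows: -x*(2 - x)*exp(-x)
The correct value should be: x*(2 - x)*exp(-x)

Explanation: The sign of the whole expression was flipped: the term x*(2 - x)*exp(-x) was incorrectly written as -x*(2 - x)*exp(-x)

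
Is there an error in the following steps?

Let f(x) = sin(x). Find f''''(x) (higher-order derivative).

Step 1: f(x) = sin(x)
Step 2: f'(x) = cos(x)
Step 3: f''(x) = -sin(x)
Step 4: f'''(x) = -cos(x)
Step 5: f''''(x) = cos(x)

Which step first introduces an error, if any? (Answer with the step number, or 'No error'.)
Step 5

Step 5 is incorrect due to a wrong trig function.
The step shows: cos(x)
The correct value should be: sin(x)

Explanation: sin(x) was incorrectly written as cos(x): the term sin(x) was incorrectly written as cos(x)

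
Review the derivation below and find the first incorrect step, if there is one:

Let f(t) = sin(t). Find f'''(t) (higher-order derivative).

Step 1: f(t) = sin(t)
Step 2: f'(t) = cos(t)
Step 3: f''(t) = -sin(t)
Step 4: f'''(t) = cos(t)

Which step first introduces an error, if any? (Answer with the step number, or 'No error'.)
Step 4

Step 4 is incorrect due to a sign flip.
The step shows: cos(t)
The correct value should be: -cos(t)

Explanation: The sign of the whole expression was flipped: the term -cos(t) was incorrectly written as cos(t)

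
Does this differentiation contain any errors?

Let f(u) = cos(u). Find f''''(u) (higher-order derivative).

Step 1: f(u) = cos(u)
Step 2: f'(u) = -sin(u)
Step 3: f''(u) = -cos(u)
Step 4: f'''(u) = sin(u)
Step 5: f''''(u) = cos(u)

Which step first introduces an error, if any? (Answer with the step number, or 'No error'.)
No error

All steps in this derivation are correct.
The final answer f''''(u) = cos(u) is valid.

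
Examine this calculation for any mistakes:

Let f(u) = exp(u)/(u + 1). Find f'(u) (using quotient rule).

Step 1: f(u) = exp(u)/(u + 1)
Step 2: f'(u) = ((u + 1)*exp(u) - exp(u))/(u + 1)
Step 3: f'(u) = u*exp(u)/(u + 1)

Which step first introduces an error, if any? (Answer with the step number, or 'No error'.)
Step 2

Step 2 is incorrect due to a wrong exponent.
The step shows: ((u + 1)*exp(u) - exp(u))/(u + 1)
The correct value should be: ((u + 1)*exp(u) - exp(u))/(u + 1)**2

Explanation: The exponent -2 on u + 1 was incorrectly written as -1: the term ((u + 1)*exp(u) - exp(u))/(u + 1)**2 was incorrectly written as ((u + 1)*exp(u) - exp(u))/(u + 1)
The later steps are derived from this incorrect expression, so the error originates in Step 2.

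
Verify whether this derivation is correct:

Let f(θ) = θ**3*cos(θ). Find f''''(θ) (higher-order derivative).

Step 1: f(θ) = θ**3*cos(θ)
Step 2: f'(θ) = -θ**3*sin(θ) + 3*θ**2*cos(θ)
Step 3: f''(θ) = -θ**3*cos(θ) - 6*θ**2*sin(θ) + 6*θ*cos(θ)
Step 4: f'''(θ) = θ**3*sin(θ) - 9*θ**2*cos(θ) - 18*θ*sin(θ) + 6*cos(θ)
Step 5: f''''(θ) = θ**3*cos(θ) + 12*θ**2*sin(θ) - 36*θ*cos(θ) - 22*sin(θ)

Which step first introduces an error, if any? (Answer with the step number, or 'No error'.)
Step 5

Step 5 is incorrect due to a wrong coefficient.
The step shows: θ**3*cos(θ) + 12*θ**2*sin(θ) - 36*θ*cos(θ) - 22*sin(θ)
The correct value should be: θ**3*cos(θ) + 12*θ**2*sin(θ) - 36*θ*cos(θ) - 24*sin(θ)

Explanation: The coefficient -24 was incorrectly written as -22: the term -24*sin(θ) was incorrectly written as -22*sin(θ)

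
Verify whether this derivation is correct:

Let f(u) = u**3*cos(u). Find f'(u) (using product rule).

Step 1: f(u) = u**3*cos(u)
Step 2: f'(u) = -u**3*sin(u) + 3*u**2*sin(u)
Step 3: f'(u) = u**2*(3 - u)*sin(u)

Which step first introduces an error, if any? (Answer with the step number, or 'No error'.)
Step 2

Step 2 is incorrect due to a wrong trig function.
The step shows: -u**3*sin(u) + 3*u**2*sin(u)
The correct value should be: -u**3*sin(u) + 3*u**2*cos(u)

Explanation: cos(u) was incorrectly written as sin(u): the term 3*u**2*cos(u) was incorrectly written as 3*u**2*sin(u)
The later steps are derived from this incorrect expression, so the error originates in Step 2.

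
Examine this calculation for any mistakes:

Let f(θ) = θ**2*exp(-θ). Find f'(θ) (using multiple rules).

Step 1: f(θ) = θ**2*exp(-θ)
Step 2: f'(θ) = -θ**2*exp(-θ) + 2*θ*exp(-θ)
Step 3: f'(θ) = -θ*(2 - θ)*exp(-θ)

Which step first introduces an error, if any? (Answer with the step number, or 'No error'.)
Step 3

Step 3 is incorrect due to a sign flip.
The step shows: -θ*(2 - θ)*exp(-θ)
The correct value should be: θ*(2 - θ)*exp(-θ)

Explanation: The sign of the whole expression was flipped: the term θ*(2 - θ)*exp(-θ) was incorrectly written as -θ*(2 - θ)*exp(-θ)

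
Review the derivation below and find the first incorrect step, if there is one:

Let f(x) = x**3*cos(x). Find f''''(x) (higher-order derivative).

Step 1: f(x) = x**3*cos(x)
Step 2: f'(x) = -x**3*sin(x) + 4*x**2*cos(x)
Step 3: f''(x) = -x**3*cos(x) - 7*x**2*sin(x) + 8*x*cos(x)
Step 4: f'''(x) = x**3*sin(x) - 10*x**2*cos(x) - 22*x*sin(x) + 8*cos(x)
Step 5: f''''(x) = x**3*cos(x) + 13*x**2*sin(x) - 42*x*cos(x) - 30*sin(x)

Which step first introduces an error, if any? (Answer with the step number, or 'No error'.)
Step 2

Step 2 is incorrect due to a wrong coefficient.
The step shows: -x**3*sin(x) + 4*x**2*cos(x)
The correct value should be: -x**3*sin(x) + 3*x**2*cos(x)

Explanation: The coefficient 3 was incorrectly written as 4: the term 3*x**2*cos(x) was incorrectly written as 4*x**2*cos(x)
The later steps are derived from this incorrect expression, so the error originates in Step 2.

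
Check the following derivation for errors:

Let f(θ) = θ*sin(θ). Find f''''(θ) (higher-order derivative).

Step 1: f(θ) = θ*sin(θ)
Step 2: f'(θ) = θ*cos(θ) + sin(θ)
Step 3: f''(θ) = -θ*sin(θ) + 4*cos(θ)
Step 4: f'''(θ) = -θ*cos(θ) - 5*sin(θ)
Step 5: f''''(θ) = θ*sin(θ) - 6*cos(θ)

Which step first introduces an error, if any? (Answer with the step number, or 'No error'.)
Step 3

Step 3 is incorrect due to a wrong coefficient.
The step shows: -θ*sin(θ) + 4*cos(θ)
The correct value should be: -θ*sin(θ) + 2*cos(θ)

Explanation: The coefficient 2 was incorrectly written as 4: the term 2*cos(θ) was incorrectly written as 4*cos(θ)
The later steps are derived from this incorrect expression, so the error originates in Step 3.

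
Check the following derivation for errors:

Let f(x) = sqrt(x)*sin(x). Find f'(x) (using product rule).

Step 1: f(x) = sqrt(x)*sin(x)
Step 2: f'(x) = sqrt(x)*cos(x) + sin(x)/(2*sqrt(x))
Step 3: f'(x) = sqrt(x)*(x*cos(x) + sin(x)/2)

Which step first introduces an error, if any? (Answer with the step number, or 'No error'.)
Step 3

Step 3 is incorrect due to a wrong exponent.
The step shows: sqrt(x)*(x*cos(x) + sin(x)/2)
The correct value should be: (x*cos(x) + sin(x)/2)/sqrt(x)

Explanation: The exponent -1/2 on x was incorrectly written as 1/2: the term (x*cos(x) + sin(x)/2)/sqrt(x) was incorrectly written as sqrt(x)*(x*cos(x) + sin(x)/2)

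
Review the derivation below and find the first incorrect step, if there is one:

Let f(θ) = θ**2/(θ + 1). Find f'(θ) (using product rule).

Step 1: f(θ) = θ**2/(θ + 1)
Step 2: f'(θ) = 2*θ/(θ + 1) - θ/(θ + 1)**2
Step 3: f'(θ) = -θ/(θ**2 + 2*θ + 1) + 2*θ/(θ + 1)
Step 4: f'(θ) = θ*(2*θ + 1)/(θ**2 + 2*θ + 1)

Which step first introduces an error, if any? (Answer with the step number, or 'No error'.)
Step 2

Step 2 is incorrect due to a wrong exponent.
The step shows: 2*θ/(θ + 1) - θ/(θ + 1)**2
The correct value should be: -θ**2/(θ + 1)**2 + 2*θ/(θ + 1)

Explanation: The exponent 2 on θ was incorrectly written as 1: the term -θ**2/(θ + 1)**2 was incorrectly written as -θ/(θ + 1)**2
The later steps are derived from this incorrect expression, so the error originates in Step 2.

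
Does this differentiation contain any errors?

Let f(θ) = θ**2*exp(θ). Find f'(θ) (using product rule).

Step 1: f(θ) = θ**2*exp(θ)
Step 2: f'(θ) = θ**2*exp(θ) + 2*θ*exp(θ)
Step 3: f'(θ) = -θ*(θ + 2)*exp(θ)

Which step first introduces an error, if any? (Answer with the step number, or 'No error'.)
Step 3

Step 3 is incorrect due to a sign flip.
The step shows: -θ*(θ + 2)*exp(θ)
The correct value should be: θ*(θ + 2)*exp(θ)

Explanation: The sign of the whole expression was flipped: the term θ*(θ + 2)*exp(θ) was incorrectly written as -θ*(θ + 2)*exp(θ)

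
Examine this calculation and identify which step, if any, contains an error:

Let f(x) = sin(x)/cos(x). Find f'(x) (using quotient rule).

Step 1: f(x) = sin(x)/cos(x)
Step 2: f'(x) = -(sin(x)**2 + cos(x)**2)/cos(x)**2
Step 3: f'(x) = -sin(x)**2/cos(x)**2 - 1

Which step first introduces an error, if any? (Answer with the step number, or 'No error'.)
Step 2

Step 2 is incorrect due to a sign flip.
The step shows: -(sin(x)**2 + cos(x)**2)/cos(x)**2
The correct value should be: (sin(x)**2 + cos(x)**2)/cos(x)**2

Explanation: The sign of the whole expression was flipped: the term (sin(x)**2 + cos(x)**2)/cos(x)**2 was incorrectly written as -(sin(x)**2 + cos(x)**2)/cos(x)**2
The later steps are derived from this incorrect expression, so the error originates in Step 2.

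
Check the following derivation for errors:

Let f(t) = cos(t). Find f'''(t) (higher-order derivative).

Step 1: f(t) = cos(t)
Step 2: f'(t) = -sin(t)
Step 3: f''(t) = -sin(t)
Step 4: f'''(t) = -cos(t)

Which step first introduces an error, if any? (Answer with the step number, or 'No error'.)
Step 3

Step 3 is incorrect due to a wrong trig function.
The step shows: -sin(t)
The correct value should be: -cos(t)

Explanation: cos(t) was incorrectly written as sin(t): the term -cos(t) was incorrectly written as -sin(t)
The later steps are derived from this incorrect expression, so the error originates in Step 3.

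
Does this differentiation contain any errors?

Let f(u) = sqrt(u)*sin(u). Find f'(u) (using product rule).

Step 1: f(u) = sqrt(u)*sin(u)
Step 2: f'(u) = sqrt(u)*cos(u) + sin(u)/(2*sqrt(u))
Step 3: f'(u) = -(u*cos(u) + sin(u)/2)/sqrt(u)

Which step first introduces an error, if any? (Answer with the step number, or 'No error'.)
Step 3

Step 3 is incorrect due to a sign flip.
The step shows: -(u*cos(u) + sin(u)/2)/sqrt(u)
The correct value should be: (u*cos(u) + sin(u)/2)/sqrt(u)

Explanation: The sign of the whole expression was flipped: the term (u*cos(u) + sin(u)/2)/sqrt(u) was incorrectly written as -(u*cos(u) + sin(u)/2)/sqrt(u)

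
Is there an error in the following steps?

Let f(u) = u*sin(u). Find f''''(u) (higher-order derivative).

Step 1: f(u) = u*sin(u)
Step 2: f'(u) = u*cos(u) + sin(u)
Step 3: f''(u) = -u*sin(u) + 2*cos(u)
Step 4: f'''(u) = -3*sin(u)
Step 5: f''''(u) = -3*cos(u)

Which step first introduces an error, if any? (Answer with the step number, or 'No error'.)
Step 4

Step 4 is incorrect due to a dropped term.
The step shows: -3*sin(u)
The correct value should be: -u*cos(u) - 3*sin(u)

Explanation: A term was dropped: the term -u*cos(u) was incorrectly omitted
The later steps are derived from this incorrect expression, so the error originates in Step 4.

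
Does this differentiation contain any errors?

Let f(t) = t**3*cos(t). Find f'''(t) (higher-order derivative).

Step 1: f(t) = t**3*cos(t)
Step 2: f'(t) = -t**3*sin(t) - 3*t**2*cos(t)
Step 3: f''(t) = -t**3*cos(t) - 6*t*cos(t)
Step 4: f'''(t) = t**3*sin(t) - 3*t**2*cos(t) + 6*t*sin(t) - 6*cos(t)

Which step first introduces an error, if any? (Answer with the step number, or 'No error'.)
Step 2

Step 2 is incorrect due to a sign flip.
The step shows: -t**3*sin(t) - 3*t**2*cos(t)
The correct value should be: -t**3*sin(t) + 3*t**2*cos(t)

Explanation: The sign of one term was flipped: the term 3*t**2*cos(t) was incorrectly written as -3*t**2*cos(t)
The later steps are derived from this incorrect expression, so the error originates in Step 2.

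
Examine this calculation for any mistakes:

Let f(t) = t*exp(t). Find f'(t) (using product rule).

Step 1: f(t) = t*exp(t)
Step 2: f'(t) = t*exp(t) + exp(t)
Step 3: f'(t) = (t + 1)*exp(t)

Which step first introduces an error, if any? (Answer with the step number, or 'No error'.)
No error

All steps in this derivation are correct.
The final answer f'(t) = (t + 1)*exp(t) is valid.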